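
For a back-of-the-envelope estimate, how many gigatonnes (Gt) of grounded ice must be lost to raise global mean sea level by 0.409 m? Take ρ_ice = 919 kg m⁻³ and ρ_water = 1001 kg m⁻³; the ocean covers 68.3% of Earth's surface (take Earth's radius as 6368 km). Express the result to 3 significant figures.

≈ 1.42×10^5 Gt

Required water volume = Δh × A = 0.409 m × 3.48×10^14 m² = 1.424×10^14 m³.
ρ_w = 1001 kg m⁻³, so the mass of water = 1.424×10^14 m³ × 1001 kg m⁻³ = 1.425×10^17 kg = 1.42×10^5 Gt (and the same mass of ice, by conservation).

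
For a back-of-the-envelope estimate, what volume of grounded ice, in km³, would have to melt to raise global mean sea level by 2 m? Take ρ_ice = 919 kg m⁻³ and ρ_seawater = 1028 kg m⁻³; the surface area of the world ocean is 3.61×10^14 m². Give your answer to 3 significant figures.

≈ 8.08×10^5 km³

Required water volume = Δh × A = 2 m × 3.61×10^14 m² = 7.220×10^14 m³ = 7.220×10^5 km³.
Ice volume = water volume × ρ_w/ρ_ice = 7.220×10^5 × 1028/919 = 8.08×10^5 km³.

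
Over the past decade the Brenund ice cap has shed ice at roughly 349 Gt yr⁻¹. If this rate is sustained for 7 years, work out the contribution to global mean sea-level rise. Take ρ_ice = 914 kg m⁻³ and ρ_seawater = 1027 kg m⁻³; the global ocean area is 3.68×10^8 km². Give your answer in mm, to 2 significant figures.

≈ 6.5 mm

Total mass lost = 349 Gt/yr × 7 yr = 2443 Gt = 2.443×10^15 kg.
ρ_w = 1027 kg m⁻³, so water volume = 2.443×10^15 / 1027 = 2.379×10^12 m³.
Δh = 2.379×10^12 / 3.68×10^14 = 6.46×10^-3 m = 6.5 mm.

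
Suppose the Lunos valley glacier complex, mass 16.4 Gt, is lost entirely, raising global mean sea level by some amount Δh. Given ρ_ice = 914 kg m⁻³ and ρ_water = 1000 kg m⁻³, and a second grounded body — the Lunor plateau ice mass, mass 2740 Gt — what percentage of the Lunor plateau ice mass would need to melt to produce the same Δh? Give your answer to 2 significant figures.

Equal sea-level rise means equal mass of meltwater, i.e. equal mass of ice lost.
Ice mass of Lunos: 1.640×10^13 kg; ice mass of Lunor: 2.740×10^15 kg.
Fraction required = 1.640×10^13 / 2.740×10^15 = 5.99×10^-3 → 0.60 %.

≈ 0.60 %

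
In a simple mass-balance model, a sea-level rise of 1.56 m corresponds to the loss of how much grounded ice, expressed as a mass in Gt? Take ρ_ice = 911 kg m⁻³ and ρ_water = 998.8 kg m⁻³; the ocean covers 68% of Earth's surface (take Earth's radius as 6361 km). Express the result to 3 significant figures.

Required water volume = Δh × A = 1.56 m × 3.46×10^14 m² = 5.394×10^14 m³.
ρ_w = 998.8 kg m⁻³, so the mass of water = 5.394×10^14 m³ × 998.8 kg m⁻³ = 5.387×10^17 kg = 5.39×10^5 Gt (and the same mass of ice, by conservation).

≈ 5.39×10^5 Gt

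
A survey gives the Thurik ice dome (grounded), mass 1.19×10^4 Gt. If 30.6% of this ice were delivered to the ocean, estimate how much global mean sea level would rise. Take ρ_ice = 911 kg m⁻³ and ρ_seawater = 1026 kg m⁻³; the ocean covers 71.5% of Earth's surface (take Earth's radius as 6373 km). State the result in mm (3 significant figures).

≈ 9.73 mm

Thurik: 0.306 × 1.19×10^4 Gt = 3.641×10^15 kg; dividing by ρ_w = 1026 kg m⁻³ gives 3.549×10^12 m³ of water.
Spread over 3.65×10^14 m² of ocean, Δh = 3.549×10^12 / 3.65×10^14 = 9.73×10^-3 m = 9.73 mm.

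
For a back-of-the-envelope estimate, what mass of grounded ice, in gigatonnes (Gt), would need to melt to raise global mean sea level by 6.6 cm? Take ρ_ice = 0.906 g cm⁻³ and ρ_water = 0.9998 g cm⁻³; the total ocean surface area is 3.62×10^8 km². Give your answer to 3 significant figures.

Required water volume = Δh × A = 0.066 m × 3.62×10^14 m² = 2.389×10^13 m³.
ρ_w = 0.9998 g cm⁻³ = 999.8 kg m⁻³, so the mass of water = 2.389×10^13 m³ × 999.8 kg m⁻³ = 2.389×10^16 kg = 2.39×10^4 Gt (and the same mass of ice, by conservation).

≈ 2.39×10^4 Gt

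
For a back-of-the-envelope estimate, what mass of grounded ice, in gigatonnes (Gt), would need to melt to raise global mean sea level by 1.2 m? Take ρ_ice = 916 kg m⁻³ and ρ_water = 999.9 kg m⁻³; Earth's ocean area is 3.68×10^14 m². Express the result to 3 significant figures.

≈ 4.42×10^5 Gt

Required water volume = Δh × A = 1.2 m × 3.68×10^14 m² = 4.416×10^14 m³.
ρ_w = 999.9 kg m⁻³, so the mass of water = 4.416×10^14 m³ × 999.9 kg m⁻³ = 4.416×10^17 kg = 4.42×10^5 Gt (and the same mass of ice, by conservation).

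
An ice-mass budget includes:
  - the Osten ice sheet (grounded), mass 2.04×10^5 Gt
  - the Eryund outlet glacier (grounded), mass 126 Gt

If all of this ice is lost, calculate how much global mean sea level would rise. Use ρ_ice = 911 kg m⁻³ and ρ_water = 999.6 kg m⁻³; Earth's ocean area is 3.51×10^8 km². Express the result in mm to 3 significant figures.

≈ 582 mm

Osten: 2.04×10^5 Gt = 2.040×10^17 kg; dividing by ρ_w = 999.6 kg m⁻³ gives 2.041×10^14 m³ of water.
Eryund: 126 Gt = 1.260×10^14 kg; dividing by ρ_w = 999.6 kg m⁻³ gives 1.261×10^11 m³ of water.
Total added water ≈ 2.042×10^14 m³ over 3.51×10^14 m² → Δh = 0.582 m = 582 mm.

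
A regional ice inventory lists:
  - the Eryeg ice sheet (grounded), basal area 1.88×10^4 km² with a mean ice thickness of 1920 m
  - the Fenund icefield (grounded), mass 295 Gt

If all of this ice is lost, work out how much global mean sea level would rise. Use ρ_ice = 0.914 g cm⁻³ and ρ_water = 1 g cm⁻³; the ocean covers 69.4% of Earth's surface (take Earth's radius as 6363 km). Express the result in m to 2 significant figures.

≈ 0.094 m

Eryeg: ice volume = 1.88×10^4 km² × 1920 m = 3.610×10^4 km³; 3.610×10^4 × (914/1000) = 3.299×10^4 km³ of water.
Fenund: 295 Gt = 2.950×10^14 kg; dividing by ρ_w = 1 g cm⁻³ = 1000 kg m⁻³ gives 2.950×10^11 m³ of water.
Total added water ≈ 3.329×10^13 m³ over 3.53×10^14 m² → Δh = 0.0943 m.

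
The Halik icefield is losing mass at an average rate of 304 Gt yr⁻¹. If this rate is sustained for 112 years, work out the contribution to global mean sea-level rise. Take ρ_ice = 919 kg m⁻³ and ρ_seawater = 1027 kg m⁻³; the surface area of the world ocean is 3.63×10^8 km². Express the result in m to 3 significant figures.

Total mass lost = 304 Gt/yr × 112 yr = 3.405×10^4 Gt = 3.405×10^16 kg.
ρ_w = 1027 kg m⁻³, so water volume = 3.405×10^16 / 1027 = 3.315×10^13 m³.
Δh = 3.315×10^13 / 3.63×10^14 = 0.0913 m.

≈ 0.0913 m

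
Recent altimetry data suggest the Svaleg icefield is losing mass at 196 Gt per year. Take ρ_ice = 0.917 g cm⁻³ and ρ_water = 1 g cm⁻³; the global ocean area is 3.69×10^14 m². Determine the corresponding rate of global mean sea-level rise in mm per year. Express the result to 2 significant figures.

ρ_w = 1 g cm⁻³ = 1000 kg m⁻³. Annual water volume added = 196 Gt / ρ_w = 1.960×10^14 kg / 1000 kg m⁻³ = 1.960×10^11 m³.
Δh per year = 1.960×10^11 / 3.69×10^14 = 5.31×10^-4 m = 0.53 mm.

≈ 0.53 mm/yr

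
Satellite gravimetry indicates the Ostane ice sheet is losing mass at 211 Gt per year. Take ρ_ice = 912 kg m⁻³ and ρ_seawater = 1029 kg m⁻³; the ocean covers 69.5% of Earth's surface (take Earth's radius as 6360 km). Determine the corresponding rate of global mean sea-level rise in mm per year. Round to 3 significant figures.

ρ_w = 1029 kg m⁻³. Annual water volume added = 211 Gt / ρ_w = 2.110×10^14 kg / 1029 kg m⁻³ = 2.051×10^11 m³.
Δh per year = 2.051×10^11 / 3.53×10^14 = 5.80×10^-4 m = 0.580 mm.

≈ 0.580 mm/yr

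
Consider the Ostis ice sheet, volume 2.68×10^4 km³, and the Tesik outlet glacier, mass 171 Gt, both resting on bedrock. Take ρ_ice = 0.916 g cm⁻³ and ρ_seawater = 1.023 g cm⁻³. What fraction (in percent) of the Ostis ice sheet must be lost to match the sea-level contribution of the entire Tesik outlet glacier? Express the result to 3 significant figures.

≈ 0.697 %

Equal sea-level rise means equal mass of meltwater, i.e. equal mass of ice lost.
Ice mass of Tesik: 1.710×10^14 kg; ice mass of Ostis: 2.455×10^16 kg.
Fraction required = 1.710×10^14 / 2.455×10^16 = 6.97×10^-3 → 0.697 %.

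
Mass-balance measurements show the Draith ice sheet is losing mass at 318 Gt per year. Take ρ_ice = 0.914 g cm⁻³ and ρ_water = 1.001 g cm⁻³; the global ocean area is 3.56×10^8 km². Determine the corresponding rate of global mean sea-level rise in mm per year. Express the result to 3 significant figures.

ρ_w = 1.001 g cm⁻³ = 1001 kg m⁻³. Annual water volume added = 318 Gt / ρ_w = 3.180×10^14 kg / 1001 kg m⁻³ = 3.177×10^11 m³.
Δh per year = 3.177×10^11 / 3.56×10^14 = 8.92×10^-4 m = 0.892 mm.

≈ 0.892 mm/yr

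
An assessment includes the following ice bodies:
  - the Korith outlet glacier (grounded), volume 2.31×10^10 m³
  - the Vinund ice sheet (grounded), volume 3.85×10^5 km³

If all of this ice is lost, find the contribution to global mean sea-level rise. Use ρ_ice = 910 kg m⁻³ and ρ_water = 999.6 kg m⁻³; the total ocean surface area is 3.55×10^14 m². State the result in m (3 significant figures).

≈ 0.987 m

Korith: 2.31×10^10 m³ × (910/999.6) = 2.103×10^10 m³ of water.
Vinund: 3.85×10^5 km³ × (910/999.6) = 3.505×10^5 km³ of water.
Total added water ≈ 3.505×10^14 m³ over 3.55×10^14 m² → Δh = 0.987 m.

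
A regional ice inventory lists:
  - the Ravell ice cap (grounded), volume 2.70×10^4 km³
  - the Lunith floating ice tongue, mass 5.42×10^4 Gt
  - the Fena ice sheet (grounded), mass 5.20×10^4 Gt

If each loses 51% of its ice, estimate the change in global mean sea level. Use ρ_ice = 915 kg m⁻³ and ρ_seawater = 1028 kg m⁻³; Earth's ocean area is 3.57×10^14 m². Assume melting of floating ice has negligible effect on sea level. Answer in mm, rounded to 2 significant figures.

Ravell: 0.51 × 2.70×10^4 km³ × (915/1028) = 1.226×10^4 km³ of water.
The Lunith floating ice tongue is floating and already displaces its own weight of water, so its melt adds essentially nothing to sea level.
Fena: 0.51 × 5.20×10^4 Gt = 2.652×10^16 kg; dividing by ρ_w = 1028 kg m⁻³ gives 2.580×10^13 m³ of water.
Total added water ≈ 3.805×10^13 m³ over 3.57×10^14 m² → Δh = 0.107 m = 110 mm.

≈ 110 mm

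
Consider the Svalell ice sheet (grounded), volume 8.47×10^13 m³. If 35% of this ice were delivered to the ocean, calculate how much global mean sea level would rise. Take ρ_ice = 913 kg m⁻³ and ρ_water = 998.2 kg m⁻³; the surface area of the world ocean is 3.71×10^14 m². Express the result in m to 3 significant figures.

≈ 0.0731 m

Svalell: 0.35 × 8.47×10^13 m³ × (913/998.2) = 2.711×10^13 m³ of water.
Spread over 3.71×10^14 m² of ocean, Δh = 2.711×10^13 / 3.71×10^14 = 0.0731 m.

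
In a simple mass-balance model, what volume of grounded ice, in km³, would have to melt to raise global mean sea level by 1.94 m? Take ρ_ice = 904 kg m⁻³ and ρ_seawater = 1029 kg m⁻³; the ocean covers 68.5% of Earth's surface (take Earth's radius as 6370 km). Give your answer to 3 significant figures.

Required water volume = Δh × A = 1.94 m × 3.49×10^14 m² = 6.776×10^14 m³ = 6.776×10^5 km³.
Ice volume = water volume × ρ_w/ρ_ice = 6.776×10^5 × 1029/904 = 7.71×10^5 km³.

≈ 7.71×10^5 km³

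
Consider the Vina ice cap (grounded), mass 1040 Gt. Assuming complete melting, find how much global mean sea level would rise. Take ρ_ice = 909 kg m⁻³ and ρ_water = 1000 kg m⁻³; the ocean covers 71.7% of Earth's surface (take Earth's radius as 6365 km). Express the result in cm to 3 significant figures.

Vina: 1040 Gt = 1.040×10^15 kg; dividing by ρ_w = 1000 kg m⁻³ gives 1.040×10^12 m³ of water.
Spread over 3.65×10^14 m² of ocean, Δh = 1.040×10^12 / 3.65×10^14 = 2.85×10^-3 m = 0.285 cm.

≈ 0.285 cm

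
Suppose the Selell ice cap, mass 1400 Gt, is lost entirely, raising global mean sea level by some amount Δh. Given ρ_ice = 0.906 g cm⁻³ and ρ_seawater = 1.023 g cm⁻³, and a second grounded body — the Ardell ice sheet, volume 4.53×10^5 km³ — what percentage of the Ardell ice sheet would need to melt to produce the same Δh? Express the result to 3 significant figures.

≈ 0.341 %

Equal sea-level rise means equal mass of meltwater, i.e. equal mass of ice lost.
Ice mass of Selell: 1.400×10^15 kg; ice mass of Ardell: 4.104×10^17 kg.
Fraction required = 1.400×10^15 / 4.104×10^17 = 3.41×10^-3 → 0.341 %.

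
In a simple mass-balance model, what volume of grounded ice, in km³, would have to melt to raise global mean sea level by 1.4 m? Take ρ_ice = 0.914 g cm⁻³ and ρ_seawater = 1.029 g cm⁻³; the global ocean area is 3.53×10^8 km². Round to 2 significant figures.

≈ 5.6×10^5 km³

Required water volume = Δh × A = 1.4 m × 3.53×10^14 m² = 4.942×10^14 m³ = 4.942×10^5 km³.
Ice volume = water volume × ρ_w/ρ_ice = 4.942×10^5 × 1029/914 = 5.6×10^5 km³.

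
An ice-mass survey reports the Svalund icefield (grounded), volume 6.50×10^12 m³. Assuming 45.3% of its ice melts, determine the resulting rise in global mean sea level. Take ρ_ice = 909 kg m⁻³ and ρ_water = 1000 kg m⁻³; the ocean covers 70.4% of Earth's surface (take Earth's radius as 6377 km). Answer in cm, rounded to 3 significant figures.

Svalund: 0.453 × 6.50×10^12 m³ × (909/1000) = 2.677×10^12 m³ of water.
Spread over 3.60×10^14 m² of ocean, Δh = 2.677×10^12 / 3.60×10^14 = 7.44×10^-3 m = 0.744 cm.

≈ 0.744 cm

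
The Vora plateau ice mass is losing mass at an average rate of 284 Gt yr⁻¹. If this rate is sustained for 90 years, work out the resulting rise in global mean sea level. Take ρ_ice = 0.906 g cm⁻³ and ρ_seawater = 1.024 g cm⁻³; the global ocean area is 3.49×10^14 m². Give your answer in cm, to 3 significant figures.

≈ 7.15 cm

Total mass lost = 284 Gt/yr × 90 yr = 2.556×10^4 Gt = 2.556×10^16 kg.
ρ_w = 1.024 g cm⁻³ = 1024 kg m⁻³, so water volume = 2.556×10^16 / 1024 = 2.496×10^13 m³.
Δh = 2.496×10^13 / 3.49×10^14 = 0.0715 m = 7.15 cm.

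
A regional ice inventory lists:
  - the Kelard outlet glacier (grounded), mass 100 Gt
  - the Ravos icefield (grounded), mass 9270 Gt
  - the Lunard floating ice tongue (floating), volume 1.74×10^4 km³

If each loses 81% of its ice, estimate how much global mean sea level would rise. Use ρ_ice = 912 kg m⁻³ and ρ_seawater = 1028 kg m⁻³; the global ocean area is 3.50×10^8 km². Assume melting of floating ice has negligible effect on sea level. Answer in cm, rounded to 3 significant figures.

≈ 2.11 cm

Kelard: 0.81 × 100 Gt = 8.100×10^13 kg; dividing by ρ_w = 1028 kg m⁻³ gives 7.879×10^10 m³ of water.
Ravos: 0.81 × 9270 Gt = 7.509×10^15 kg; dividing by ρ_w = 1028 kg m⁻³ gives 7.304×10^12 m³ of water.
The Lunard floating ice tongue is floating and already displaces its own weight of water, so its melt adds essentially nothing to sea level.
Total added water ≈ 7.383×10^12 m³ over 3.50×10^14 m² → Δh = 0.0211 m = 2.11 cm.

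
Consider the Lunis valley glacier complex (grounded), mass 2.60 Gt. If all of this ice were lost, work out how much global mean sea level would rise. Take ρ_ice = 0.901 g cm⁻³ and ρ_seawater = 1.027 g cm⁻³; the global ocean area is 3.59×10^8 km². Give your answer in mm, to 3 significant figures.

≈ 7.05×10^-3 mm

Lunis: 2.60 Gt = 2.600×10^12 kg; dividing by ρ_w = 1.027 g cm⁻³ = 1027 kg m⁻³ gives 2.532×10^9 m³ of water.
Spread over 3.59×10^14 m² of ocean, Δh = 2.532×10^9 / 3.59×10^14 = 7.05×10^-6 m = 7.05×10^-3 mm.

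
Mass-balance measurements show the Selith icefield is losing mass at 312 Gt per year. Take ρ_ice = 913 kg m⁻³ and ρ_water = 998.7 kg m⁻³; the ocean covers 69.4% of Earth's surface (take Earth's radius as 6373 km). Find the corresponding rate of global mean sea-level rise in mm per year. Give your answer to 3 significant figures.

ρ_w = 998.7 kg m⁻³. Annual water volume added = 312 Gt / ρ_w = 3.120×10^14 kg / 998.7 kg m⁻³ = 3.124×10^11 m³.
Δh per year = 3.124×10^11 / 3.54×10^14 = 8.82×10^-4 m = 0.882 mm.

≈ 0.882 mm/yr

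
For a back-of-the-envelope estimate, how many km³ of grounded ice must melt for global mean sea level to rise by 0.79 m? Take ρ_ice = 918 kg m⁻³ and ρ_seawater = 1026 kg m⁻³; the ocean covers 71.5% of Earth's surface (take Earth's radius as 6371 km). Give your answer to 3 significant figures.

≈ 3.22×10^5 km³

Required water volume = Δh × A = 0.79 m × 3.65×10^14 m² = 2.881×10^14 m³ = 2.881×10^5 km³.
Ice volume = water volume × ρ_w/ρ_ice = 2.881×10^5 × 1026/918 = 3.22×10^5 km³.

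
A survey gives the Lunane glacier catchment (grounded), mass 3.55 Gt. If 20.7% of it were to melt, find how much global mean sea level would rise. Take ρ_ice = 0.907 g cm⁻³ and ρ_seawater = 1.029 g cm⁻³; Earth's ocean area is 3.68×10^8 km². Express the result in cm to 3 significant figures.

Lunane: 0.207 × 3.55 Gt = 7.348×10^11 kg; dividing by ρ_w = 1.029 g cm⁻³ = 1029 kg m⁻³ gives 7.141×10^8 m³ of water.
Spread over 3.68×10^14 m² of ocean, Δh = 7.141×10^8 / 3.68×10^14 = 1.94×10^-6 m = 1.94×10^-4 cm.

≈ 1.94×10^-4 cm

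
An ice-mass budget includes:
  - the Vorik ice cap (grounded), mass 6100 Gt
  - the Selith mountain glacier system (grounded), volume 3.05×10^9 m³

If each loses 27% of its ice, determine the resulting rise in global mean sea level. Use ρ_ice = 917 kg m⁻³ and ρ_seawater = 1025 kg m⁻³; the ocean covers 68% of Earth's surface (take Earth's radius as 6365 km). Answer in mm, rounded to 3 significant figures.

≈ 4.64 mm

Vorik: 0.27 × 6100 Gt = 1.647×10^15 kg; dividing by ρ_w = 1025 kg m⁻³ gives 1.607×10^12 m³ of water.
Selith: 0.27 × 3.05×10^9 m³ × (917/1025) = 7.367×10^8 m³ of water.
Total added water ≈ 1.608×10^12 m³ over 3.46×10^14 m² → Δh = 4.64×10^-3 m = 4.64 mm.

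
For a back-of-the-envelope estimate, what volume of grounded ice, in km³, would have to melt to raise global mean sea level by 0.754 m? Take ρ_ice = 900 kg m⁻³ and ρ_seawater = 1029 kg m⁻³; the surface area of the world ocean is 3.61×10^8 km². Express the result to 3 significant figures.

Required water volume = Δh × A = 0.754 m × 3.61×10^14 m² = 2.722×10^14 m³ = 2.722×10^5 km³.
Ice volume = water volume × ρ_w/ρ_ice = 2.722×10^5 × 1029/900 = 3.11×10^5 km³.

≈ 3.11×10^5 km³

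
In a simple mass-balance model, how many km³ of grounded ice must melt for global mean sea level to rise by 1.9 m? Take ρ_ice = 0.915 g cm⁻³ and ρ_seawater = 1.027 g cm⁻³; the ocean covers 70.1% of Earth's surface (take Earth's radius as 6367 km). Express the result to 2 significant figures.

≈ 7.6×10^5 km³

Required water volume = Δh × A = 1.9 m × 3.57×10^14 m² = 6.785×10^14 m³ = 6.785×10^5 km³.
Ice volume = water volume × ρ_w/ρ_ice = 6.785×10^5 × 1027/915 = 7.6×10^5 km³.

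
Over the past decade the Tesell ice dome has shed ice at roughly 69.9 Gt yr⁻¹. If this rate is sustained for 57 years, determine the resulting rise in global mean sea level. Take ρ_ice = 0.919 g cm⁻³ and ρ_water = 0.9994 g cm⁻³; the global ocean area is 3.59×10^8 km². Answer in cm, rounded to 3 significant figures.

≈ 1.11 cm

Total mass lost = 69.9 Gt/yr × 57 yr = 3984 Gt = 3.984×10^15 kg.
ρ_w = 0.9994 g cm⁻³ = 999.4 kg m⁻³, so water volume = 3.984×10^15 / 999.4 = 3.987×10^12 m³.
Δh = 3.987×10^12 / 3.59×10^14 = 0.0111 m = 1.11 cm.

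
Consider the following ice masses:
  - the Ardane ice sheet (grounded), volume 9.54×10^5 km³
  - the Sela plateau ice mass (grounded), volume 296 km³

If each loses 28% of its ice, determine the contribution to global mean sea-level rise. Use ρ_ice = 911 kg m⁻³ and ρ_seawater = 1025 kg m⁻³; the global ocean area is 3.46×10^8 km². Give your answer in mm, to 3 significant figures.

≈ 686 mm

Ardane: 0.28 × 9.54×10^5 km³ × (911/1025) = 2.374×10^5 km³ of water.
Sela: 0.28 × 296 km³ × (911/1025) = 73.66 km³ of water.
Total added water ≈ 2.375×10^14 m³ over 3.46×10^14 m² → Δh = 0.686 m = 686 mm.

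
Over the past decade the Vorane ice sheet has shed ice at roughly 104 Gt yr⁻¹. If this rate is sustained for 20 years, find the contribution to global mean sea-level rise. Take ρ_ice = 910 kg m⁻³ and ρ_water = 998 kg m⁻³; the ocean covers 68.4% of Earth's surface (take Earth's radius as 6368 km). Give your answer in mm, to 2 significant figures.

≈ 6.0 mm

Total mass lost = 104 Gt/yr × 20 yr = 2080 Gt = 2.080×10^15 kg.
ρ_w = 998 kg m⁻³, so water volume = 2.080×10^15 / 998 = 2.084×10^12 m³.
Δh = 2.084×10^12 / 3.49×10^14 = 5.98×10^-3 m = 6.0 mm.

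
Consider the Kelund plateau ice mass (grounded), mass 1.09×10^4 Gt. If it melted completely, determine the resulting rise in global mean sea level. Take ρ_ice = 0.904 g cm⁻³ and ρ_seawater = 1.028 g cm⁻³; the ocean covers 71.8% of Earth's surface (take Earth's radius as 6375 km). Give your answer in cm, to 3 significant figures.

Kelund: 1.09×10^4 Gt = 1.090×10^16 kg; dividing by ρ_w = 1.028 g cm⁻³ = 1028 kg m⁻³ gives 1.060×10^13 m³ of water.
Spread over 3.67×10^14 m² of ocean, Δh = 1.060×10^13 / 3.67×10^14 = 0.0289 m = 2.89 cm.

≈ 2.89 cm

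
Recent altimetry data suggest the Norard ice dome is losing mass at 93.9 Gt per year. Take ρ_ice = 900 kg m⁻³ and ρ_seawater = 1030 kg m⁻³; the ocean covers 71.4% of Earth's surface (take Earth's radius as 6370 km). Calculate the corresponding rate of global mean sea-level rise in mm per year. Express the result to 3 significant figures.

ρ_w = 1030 kg m⁻³. Annual water volume added = 93.9 Gt / ρ_w = 9.390×10^13 kg / 1030 kg m⁻³ = 9.117×10^10 m³.
Δh per year = 9.117×10^10 / 3.64×10^14 = 2.50×10^-4 m = 0.250 mm.

≈ 0.250 mm/yr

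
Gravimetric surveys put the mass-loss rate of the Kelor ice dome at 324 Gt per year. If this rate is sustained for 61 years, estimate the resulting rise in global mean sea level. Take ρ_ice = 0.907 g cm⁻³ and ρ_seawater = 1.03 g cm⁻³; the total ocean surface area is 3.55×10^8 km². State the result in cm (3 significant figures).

≈ 5.41 cm

Total mass lost = 324 Gt/yr × 61 yr = 1.976×10^4 Gt = 1.976×10^16 kg.
ρ_w = 1.03 g cm⁻³ = 1030 kg m⁻³, so water volume = 1.976×10^16 / 1030 = 1.919×10^13 m³.
Δh = 1.919×10^13 / 3.55×10^14 = 0.0541 m = 5.41 cm.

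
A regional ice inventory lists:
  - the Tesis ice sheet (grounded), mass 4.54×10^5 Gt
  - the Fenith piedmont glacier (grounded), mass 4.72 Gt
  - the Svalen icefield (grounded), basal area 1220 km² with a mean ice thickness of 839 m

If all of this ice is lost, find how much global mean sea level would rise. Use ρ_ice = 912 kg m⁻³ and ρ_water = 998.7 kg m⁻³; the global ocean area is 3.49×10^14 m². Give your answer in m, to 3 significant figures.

≈ 1.31 m

Tesis: 4.54×10^5 Gt = 4.540×10^17 kg; dividing by ρ_w = 998.7 kg m⁻³ gives 4.546×10^14 m³ of water.
Fenith: 4.72 Gt = 4.720×10^12 kg; dividing by ρ_w = 998.7 kg m⁻³ gives 4.726×10^9 m³ of water.
Svalen: ice volume = 1220 km² × 839 m = 1024 km³; 1024 × (912/998.7) = 934.7 km³ of water.
Total added water ≈ 4.555×10^14 m³ over 3.49×10^14 m² → Δh = 1.31 m.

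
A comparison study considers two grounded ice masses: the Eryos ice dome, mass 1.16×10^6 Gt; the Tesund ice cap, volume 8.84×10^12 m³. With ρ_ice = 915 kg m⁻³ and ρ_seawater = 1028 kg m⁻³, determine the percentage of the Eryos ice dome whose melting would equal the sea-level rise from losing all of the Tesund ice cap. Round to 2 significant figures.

Equal sea-level rise means equal mass of meltwater, i.e. equal mass of ice lost.
Ice mass of Tesund: 8.089×10^15 kg; ice mass of Eryos: 1.160×10^18 kg.
Fraction required = 8.089×10^15 / 1.160×10^18 = 6.97×10^-3 → 0.70 %.

≈ 0.70 %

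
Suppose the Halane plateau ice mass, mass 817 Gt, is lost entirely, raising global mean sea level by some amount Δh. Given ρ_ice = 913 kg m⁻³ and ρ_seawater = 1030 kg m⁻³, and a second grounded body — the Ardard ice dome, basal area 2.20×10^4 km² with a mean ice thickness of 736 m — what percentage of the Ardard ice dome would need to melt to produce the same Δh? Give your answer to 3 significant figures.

≈ 5.53 %

Equal sea-level rise means equal mass of meltwater, i.e. equal mass of ice lost.
Ice mass of Halane: 8.170×10^14 kg; ice mass of Ardard: 1.478×10^16 kg.
Fraction required = 8.170×10^14 / 1.478×10^16 = 0.0553 → 5.53 %.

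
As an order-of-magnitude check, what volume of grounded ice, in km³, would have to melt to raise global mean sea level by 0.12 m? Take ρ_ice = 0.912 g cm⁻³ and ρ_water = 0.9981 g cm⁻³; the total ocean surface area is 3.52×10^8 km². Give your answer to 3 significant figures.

Required water volume = Δh × A = 0.12 m × 3.52×10^14 m² = 4.224×10^13 m³ = 4.224×10^4 km³.
Ice volume = water volume × ρ_w/ρ_ice = 4.224×10^4 × 998.1/912 = 4.62×10^4 km³.

≈ 4.62×10^4 km³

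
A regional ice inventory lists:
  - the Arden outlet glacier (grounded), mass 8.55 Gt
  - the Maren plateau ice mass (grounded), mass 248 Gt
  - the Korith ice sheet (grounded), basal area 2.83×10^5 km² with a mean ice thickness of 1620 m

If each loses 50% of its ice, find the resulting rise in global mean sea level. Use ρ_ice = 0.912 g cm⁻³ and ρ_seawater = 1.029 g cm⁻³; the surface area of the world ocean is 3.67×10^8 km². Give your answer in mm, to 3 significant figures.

Arden: 0.5 × 8.55 Gt = 4.275×10^12 kg; dividing by ρ_w = 1.029 g cm⁻³ = 1029 kg m⁻³ gives 4.155×10^9 m³ of water.
Maren: 0.5 × 248 Gt = 1.240×10^14 kg; dividing by ρ_w = 1029 kg m⁻³ gives 1.205×10^11 m³ of water.
Korith: ice volume = 2.83×10^5 km² × 1620 m = 4.585×10^5 km³; 0.5 × 4.585×10^5 × (912/1029) = 2.032×10^5 km³ of water.
Total added water ≈ 2.033×10^14 m³ over 3.67×10^14 m² → Δh = 0.554 m = 554 mm.

≈ 554 mm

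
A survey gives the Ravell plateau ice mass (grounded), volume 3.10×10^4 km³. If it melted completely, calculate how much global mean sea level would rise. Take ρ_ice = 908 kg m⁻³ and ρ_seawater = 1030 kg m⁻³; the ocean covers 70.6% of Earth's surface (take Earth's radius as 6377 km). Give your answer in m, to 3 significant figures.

Ravell: 3.10×10^4 km³ × (908/1030) = 2.733×10^4 km³ of water.
Spread over 3.61×10^14 m² of ocean, Δh = 2.733×10^13 / 3.61×10^14 = 0.0757 m.

≈ 0.0757 m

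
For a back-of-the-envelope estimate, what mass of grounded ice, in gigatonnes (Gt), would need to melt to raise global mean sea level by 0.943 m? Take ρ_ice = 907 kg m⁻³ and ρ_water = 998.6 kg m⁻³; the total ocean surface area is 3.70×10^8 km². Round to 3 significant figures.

Required water volume = Δh × A = 0.943 m × 3.70×10^14 m² = 3.489×10^14 m³.
ρ_w = 998.6 kg m⁻³, so the mass of water = 3.489×10^14 m³ × 998.6 kg m⁻³ = 3.484×10^17 kg = 3.48×10^5 Gt (and the same mass of ice, by conservation).

≈ 3.48×10^5 Gt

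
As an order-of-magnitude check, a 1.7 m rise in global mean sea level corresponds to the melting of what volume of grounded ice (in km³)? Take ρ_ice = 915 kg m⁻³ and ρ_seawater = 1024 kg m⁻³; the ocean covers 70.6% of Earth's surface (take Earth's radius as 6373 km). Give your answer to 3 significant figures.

≈ 6.86×10^5 km³

Required water volume = Δh × A = 1.7 m × 3.60×10^14 m² = 6.126×10^14 m³ = 6.126×10^5 km³.
Ice volume = water volume × ρ_w/ρ_ice = 6.126×10^5 × 1024/915 = 6.86×10^5 km³.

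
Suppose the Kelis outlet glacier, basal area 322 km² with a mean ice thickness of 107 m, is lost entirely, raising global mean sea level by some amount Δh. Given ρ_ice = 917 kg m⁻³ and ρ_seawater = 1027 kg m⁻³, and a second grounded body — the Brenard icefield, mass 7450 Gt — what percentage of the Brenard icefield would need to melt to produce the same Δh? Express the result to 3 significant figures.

Equal sea-level rise means equal mass of meltwater, i.e. equal mass of ice lost.
Ice mass of Kelis: 3.159×10^13 kg; ice mass of Brenard: 7.450×10^15 kg.
Fraction required = 3.159×10^13 / 7.450×10^15 = 4.24×10^-3 → 0.424 %.

≈ 0.424 %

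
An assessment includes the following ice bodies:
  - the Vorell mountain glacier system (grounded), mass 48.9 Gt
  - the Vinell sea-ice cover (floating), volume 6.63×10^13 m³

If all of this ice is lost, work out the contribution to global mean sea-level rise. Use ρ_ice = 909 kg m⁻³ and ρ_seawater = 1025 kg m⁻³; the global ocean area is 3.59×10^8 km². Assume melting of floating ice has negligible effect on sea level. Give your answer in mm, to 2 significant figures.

Vorell: 48.9 Gt = 4.890×10^13 kg; dividing by ρ_w = 1025 kg m⁻³ gives 4.771×10^10 m³ of water.
The Vinell sea-ice cover is floating and already displaces its own weight of water, so its melt adds essentially nothing to sea level.
Total added water ≈ 4.771×10^10 m³ over 3.59×10^14 m² → Δh = 1.33×10^-4 m = 0.13 mm.

≈ 0.13 mm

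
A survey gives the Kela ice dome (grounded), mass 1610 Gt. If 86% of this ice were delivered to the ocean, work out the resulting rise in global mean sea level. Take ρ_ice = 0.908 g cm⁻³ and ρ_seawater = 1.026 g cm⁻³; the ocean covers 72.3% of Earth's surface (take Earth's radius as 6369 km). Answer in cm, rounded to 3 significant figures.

≈ 0.366 cm

Kela: 0.86 × 1610 Gt = 1.385×10^15 kg; dividing by ρ_w = 1.026 g cm⁻³ = 1026 kg m⁻³ gives 1.350×10^12 m³ of water.
Spread over 3.69×10^14 m² of ocean, Δh = 1.350×10^12 / 3.69×10^14 = 3.66×10^-3 m = 0.366 cm.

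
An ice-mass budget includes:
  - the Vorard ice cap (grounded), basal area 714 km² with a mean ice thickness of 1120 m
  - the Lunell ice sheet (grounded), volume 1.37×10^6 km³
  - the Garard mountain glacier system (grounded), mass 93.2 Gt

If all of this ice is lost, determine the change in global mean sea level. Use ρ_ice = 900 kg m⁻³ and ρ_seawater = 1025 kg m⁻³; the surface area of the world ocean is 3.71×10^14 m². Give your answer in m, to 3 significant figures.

≈ 3.24 m

Vorard: ice volume = 714 km² × 1120 m = 799.7 km³; 799.7 × (900/1025) = 702.2 km³ of water.
Lunell: 1.37×10^6 km³ × (900/1025) = 1.203×10^6 km³ of water.
Garard: 93.2 Gt = 9.320×10^13 kg; dividing by ρ_w = 1025 kg m⁻³ gives 9.093×10^10 m³ of water.
Total added water ≈ 1.204×10^15 m³ over 3.71×10^14 m² → Δh = 3.24 m.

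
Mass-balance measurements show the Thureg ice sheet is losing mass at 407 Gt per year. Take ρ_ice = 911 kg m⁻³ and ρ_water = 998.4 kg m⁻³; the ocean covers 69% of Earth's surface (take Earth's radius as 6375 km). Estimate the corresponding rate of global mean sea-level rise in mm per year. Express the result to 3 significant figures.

≈ 1.16 mm/yr

ρ_w = 998.4 kg m⁻³. Annual water volume added = 407 Gt / ρ_w = 4.070×10^14 kg / 998.4 kg m⁻³ = 4.077×10^11 m³.
Δh per year = 4.077×10^11 / 3.52×10^14 = 1.16×10^-3 m = 1.16 mm.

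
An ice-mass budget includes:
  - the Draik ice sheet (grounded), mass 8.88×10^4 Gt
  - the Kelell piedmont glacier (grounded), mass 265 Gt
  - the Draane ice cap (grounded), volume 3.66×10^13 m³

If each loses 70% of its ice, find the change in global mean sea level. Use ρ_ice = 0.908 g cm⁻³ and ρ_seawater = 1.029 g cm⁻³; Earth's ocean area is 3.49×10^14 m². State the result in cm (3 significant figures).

Draik: 0.7 × 8.88×10^4 Gt = 6.216×10^16 kg; dividing by ρ_w = 1.029 g cm⁻³ = 1029 kg m⁻³ gives 6.041×10^13 m³ of water.
Kelell: 0.7 × 265 Gt = 1.855×10^14 kg; dividing by ρ_w = 1029 kg m⁻³ gives 1.803×10^11 m³ of water.
Draane: 0.7 × 3.66×10^13 m³ × (908/1029) = 2.261×10^13 m³ of water.
Total added water ≈ 8.320×10^13 m³ over 3.49×10^14 m² → Δh = 0.238 m = 23.8 cm.

≈ 23.8 cm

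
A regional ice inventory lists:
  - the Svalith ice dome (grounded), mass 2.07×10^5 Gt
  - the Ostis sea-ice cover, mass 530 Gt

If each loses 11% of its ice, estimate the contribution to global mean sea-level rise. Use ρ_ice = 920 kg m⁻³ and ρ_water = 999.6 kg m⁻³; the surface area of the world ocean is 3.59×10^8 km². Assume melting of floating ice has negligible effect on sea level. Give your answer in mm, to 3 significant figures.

≈ 63.5 mm

Svalith: 0.11 × 2.07×10^5 Gt = 2.277×10^16 kg; dividing by ρ_w = 999.6 kg m⁻³ gives 2.278×10^13 m³ of water.
The Ostis sea-ice cover is floating and already displaces its own weight of water, so its melt adds essentially nothing to sea level.
Total added water ≈ 2.278×10^13 m³ over 3.59×10^14 m² → Δh = 0.0635 m = 63.5 mm.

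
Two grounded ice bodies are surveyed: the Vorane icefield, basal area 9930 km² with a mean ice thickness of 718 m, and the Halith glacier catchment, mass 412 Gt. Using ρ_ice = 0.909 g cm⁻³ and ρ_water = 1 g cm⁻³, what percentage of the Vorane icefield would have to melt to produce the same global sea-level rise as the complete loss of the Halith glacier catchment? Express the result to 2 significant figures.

Equal sea-level rise means equal mass of meltwater, i.e. equal mass of ice lost.
Ice mass of Halith: 4.120×10^14 kg; ice mass of Vorane: 6.481×10^15 kg.
Fraction required = 4.120×10^14 / 6.481×10^15 = 0.0636 → 6.4 %.

≈ 6.4 %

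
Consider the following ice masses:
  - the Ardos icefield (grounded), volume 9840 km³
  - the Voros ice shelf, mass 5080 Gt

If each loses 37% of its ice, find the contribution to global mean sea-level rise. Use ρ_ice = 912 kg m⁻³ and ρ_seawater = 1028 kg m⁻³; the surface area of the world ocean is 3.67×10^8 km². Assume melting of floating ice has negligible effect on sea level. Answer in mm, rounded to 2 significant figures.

Ardos: 0.37 × 9840 km³ × (912/1028) = 3230 km³ of water.
The Voros ice shelf is floating and already displaces its own weight of water, so its melt adds essentially nothing to sea level.
Total added water ≈ 3.230×10^12 m³ over 3.67×10^14 m² → Δh = 8.80×10^-3 m = 8.8 mm.

≈ 8.8 mm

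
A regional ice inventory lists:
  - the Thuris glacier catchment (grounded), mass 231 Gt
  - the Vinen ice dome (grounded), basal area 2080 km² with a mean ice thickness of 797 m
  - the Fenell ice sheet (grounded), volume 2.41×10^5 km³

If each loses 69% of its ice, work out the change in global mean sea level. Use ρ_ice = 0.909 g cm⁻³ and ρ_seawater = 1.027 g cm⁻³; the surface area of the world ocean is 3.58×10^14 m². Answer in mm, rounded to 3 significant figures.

≈ 414 mm

Thuris: 0.69 × 231 Gt = 1.594×10^14 kg; dividing by ρ_w = 1.027 g cm⁻³ = 1027 kg m⁻³ gives 1.552×10^11 m³ of water.
Vinen: ice volume = 2080 km² × 797 m = 1658 km³; 0.69 × 1658 × (909/1027) = 1012 km³ of water.
Fenell: 0.69 × 2.41×10^5 km³ × (909/1027) = 1.472×10^5 km³ of water.
Total added water ≈ 1.484×10^14 m³ over 3.58×10^14 m² → Δh = 0.414 m = 414 mm.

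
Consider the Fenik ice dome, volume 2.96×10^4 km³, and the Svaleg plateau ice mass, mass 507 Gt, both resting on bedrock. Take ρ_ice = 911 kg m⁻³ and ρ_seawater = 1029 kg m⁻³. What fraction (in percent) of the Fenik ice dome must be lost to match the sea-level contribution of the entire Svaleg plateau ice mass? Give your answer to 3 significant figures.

≈ 1.88 %

Equal sea-level rise means equal mass of meltwater, i.e. equal mass of ice lost.
Ice mass of Svaleg: 5.070×10^14 kg; ice mass of Fenik: 2.697×10^16 kg.
Fraction required = 5.070×10^14 / 2.697×10^16 = 0.0188 → 1.88 %.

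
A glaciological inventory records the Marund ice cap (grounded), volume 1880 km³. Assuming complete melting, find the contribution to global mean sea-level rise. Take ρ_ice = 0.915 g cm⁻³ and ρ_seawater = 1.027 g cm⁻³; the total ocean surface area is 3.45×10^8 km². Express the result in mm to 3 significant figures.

≈ 4.86 mm

Marund: 1880 km³ × (915/1027) = 1675 km³ of water.
Spread over 3.45×10^14 m² of ocean, Δh = 1.675×10^12 / 3.45×10^14 = 4.86×10^-3 m = 4.86 mm.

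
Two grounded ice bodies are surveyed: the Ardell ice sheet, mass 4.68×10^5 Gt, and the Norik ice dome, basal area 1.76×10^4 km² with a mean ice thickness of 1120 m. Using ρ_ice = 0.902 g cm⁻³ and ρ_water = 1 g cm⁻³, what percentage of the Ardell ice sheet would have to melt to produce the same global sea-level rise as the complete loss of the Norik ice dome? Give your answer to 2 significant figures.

≈ 3.8 %

Equal sea-level rise means equal mass of meltwater, i.e. equal mass of ice lost.
Ice mass of Norik: 1.778×10^16 kg; ice mass of Ardell: 4.680×10^17 kg.
Fraction required = 1.778×10^16 / 4.680×10^17 = 0.0380 → 3.8 %.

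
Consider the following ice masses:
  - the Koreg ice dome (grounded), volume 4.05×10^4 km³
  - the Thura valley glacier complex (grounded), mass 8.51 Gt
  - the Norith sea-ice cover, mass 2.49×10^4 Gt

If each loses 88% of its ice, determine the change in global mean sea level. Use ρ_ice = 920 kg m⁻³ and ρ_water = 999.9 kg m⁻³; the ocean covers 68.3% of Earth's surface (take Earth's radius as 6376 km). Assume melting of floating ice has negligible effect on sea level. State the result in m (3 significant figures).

Koreg: 0.88 × 4.05×10^4 km³ × (920/999.9) = 3.279×10^4 km³ of water.
Thura: 0.88 × 8.51 Gt = 7.489×10^12 kg; dividing by ρ_w = 999.9 kg m⁻³ gives 7.490×10^9 m³ of water.
The Norith sea-ice cover is floating and already displaces its own weight of water, so its melt adds essentially nothing to sea level.
Total added water ≈ 3.280×10^13 m³ over 3.49×10^14 m² → Δh = 0.0940 m.

≈ 0.0940 m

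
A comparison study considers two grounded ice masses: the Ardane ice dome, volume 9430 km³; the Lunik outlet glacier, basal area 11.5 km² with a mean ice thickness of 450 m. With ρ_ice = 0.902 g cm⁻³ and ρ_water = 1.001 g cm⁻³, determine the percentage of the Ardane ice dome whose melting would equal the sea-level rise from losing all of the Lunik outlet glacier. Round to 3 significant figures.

≈ 0.0549 %

Equal sea-level rise means equal mass of meltwater, i.e. equal mass of ice lost.
Ice mass of Lunik: 4.668×10^12 kg; ice mass of Ardane: 8.506×10^15 kg.
Fraction required = 4.668×10^12 / 8.506×10^15 = 5.49×10^-4 → 0.0549 %.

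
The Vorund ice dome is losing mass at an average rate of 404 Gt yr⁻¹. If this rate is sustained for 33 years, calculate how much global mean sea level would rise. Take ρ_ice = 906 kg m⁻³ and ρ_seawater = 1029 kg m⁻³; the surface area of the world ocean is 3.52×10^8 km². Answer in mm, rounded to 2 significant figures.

≈ 37 mm

Total mass lost = 404 Gt/yr × 33 yr = 1.333×10^4 Gt = 1.333×10^16 kg.
ρ_w = 1029 kg m⁻³, so water volume = 1.333×10^16 / 1029 = 1.296×10^13 m³.
Δh = 1.296×10^13 / 3.52×10^14 = 0.0368 m = 37 mm.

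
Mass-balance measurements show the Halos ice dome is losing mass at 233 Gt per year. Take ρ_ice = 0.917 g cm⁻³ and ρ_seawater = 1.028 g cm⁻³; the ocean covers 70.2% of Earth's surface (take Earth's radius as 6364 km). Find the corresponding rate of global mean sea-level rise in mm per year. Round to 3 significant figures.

≈ 0.634 mm/yr

ρ_w = 1.028 g cm⁻³ = 1028 kg m⁻³. Annual water volume added = 233 Gt / ρ_w = 2.330×10^14 kg / 1028 kg m⁻³ = 2.267×10^11 m³.
Δh per year = 2.267×10^11 / 3.57×10^14 = 6.34×10^-4 m = 0.634 mm.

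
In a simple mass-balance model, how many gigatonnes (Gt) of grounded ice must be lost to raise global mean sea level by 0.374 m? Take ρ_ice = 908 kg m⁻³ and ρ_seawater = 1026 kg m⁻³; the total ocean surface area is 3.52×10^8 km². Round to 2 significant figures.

Required water volume = Δh × A = 0.374 m × 3.52×10^14 m² = 1.316×10^14 m³.
ρ_w = 1026 kg m⁻³, so the mass of water = 1.316×10^14 m³ × 1026 kg m⁻³ = 1.351×10^17 kg = 1.4×10^5 Gt (and the same mass of ice, by conservation).

≈ 1.4×10^5 Gt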